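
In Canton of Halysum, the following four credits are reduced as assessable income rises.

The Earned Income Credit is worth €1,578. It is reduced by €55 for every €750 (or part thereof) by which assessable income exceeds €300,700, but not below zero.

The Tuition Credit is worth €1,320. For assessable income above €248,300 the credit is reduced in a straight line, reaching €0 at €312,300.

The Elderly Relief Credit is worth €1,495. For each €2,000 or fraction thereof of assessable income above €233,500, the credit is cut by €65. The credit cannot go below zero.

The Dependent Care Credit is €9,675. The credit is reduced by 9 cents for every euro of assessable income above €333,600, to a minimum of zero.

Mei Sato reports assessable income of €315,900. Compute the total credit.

Earned Income Credit: income exceeds €300,700 by €15,200, which is 21 full-or-partial €750 increments; reduction = 21 × €55 = €1,155, leaving €423.
Tuition Credit: €315,900 is at or above €312,300, so the credit is €0.
Elderly Relief Credit: income exceeds €233,500 by €82,400 → 42 increments × €65 = €2,730 ≥ base, so the credit is €0.
Dependent Care Credit: €315,900 is at or below the €333,600 threshold, so the full €9,675 applies.
Total: €423 + €0 + €0 + €9,675 = €10,098.

€10,098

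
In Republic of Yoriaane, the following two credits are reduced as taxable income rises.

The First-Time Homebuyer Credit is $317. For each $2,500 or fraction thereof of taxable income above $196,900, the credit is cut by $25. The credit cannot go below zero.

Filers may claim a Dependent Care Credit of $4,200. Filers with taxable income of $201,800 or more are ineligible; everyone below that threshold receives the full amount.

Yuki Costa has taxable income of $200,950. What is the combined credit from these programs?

First-Time Homebuyer Credit: income exceeds $196,900 by $4,050, which is 2 full-or-partial $2,500 increments; reduction = 2 × $25 = $50, leaving $267.
Dependent Care Credit: $200,950 is below the $201,800 cutoff, so the full $4,200 applies.
Total: $267 + $4,200 = $4,467.

$4,467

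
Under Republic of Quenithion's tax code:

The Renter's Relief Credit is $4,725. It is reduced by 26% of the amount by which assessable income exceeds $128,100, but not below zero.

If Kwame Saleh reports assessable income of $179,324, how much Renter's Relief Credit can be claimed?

Renter's Relief Credit: 26% of the $51,224 excess over $128,100 is $13,318.24 ≥ base, so the credit is $0.

$0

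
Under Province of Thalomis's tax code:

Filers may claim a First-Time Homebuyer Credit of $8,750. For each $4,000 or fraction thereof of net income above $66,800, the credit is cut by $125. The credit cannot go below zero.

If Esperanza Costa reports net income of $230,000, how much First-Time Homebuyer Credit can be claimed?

$3,625

First-Time Homebuyer Credit: income exceeds $66,800 by $163,200, which is 41 full-or-partial $4,000 increments; reduction = 41 × $125 = $5,125, leaving $3,625.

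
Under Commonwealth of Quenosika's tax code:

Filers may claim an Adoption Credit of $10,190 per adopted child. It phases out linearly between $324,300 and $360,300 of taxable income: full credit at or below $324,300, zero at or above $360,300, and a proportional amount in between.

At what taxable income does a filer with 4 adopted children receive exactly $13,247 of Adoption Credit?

Full credit = 4 × $10,190 = $40,760.
$13,247 is 13,247/40,760 of the full $40,760, so 27,513/40,760 of the $36,000 range has been used: income = $324,300 + $36,000 × 27,513/40,760 = $348,600.

$348,600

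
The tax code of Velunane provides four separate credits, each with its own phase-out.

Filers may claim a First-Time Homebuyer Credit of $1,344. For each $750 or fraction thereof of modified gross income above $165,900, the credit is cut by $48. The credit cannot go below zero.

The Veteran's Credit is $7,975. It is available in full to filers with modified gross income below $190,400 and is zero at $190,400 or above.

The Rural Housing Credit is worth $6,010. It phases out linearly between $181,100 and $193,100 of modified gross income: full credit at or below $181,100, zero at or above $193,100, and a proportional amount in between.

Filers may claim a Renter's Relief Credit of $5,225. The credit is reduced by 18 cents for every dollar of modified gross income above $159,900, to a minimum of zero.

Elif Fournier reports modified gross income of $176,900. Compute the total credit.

First-Time Homebuyer Credit: income exceeds $165,900 by $11,000, which is 15 full-or-partial $750 increments; reduction = 15 × $48 = $720, leaving $624.
Veteran's Credit: $176,900 is below the $190,400 cutoff, so the full $7,975 applies.
Rural Housing Credit: $176,900 is at or below the $181,100 threshold, so the full $6,010 applies.
Renter's Relief Credit: 18% of the $17,000 excess over $159,900 is $3,060; credit = $5,225 − $3,060 = $2,165.
Total: $624 + $7,975 + $6,010 + $2,165 = $16,774.

$16,774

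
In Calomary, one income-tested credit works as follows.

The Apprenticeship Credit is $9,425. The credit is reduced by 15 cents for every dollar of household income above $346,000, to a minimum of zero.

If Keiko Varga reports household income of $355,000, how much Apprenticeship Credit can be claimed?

$8,075

Apprenticeship Credit: 15% of the $9,000 excess over $346,000 is $1,350; credit = $9,425 − $1,350 = $8,075.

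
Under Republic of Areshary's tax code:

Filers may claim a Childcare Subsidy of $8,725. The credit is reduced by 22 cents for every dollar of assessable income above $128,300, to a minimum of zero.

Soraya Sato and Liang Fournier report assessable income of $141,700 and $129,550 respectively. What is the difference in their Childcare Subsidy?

$2,673

Soraya ($141,700): Childcare Subsidy: 22% of the $13,400 excess over $128,300 is $2,948; credit = $8,725 − $2,948 = $5,777.
Liang ($129,550): Childcare Subsidy: 22% of the $1,250 excess over $128,300 is $275; credit = $8,725 − $275 = $8,450.
Difference: |$5,777 − $8,450| = $2,673.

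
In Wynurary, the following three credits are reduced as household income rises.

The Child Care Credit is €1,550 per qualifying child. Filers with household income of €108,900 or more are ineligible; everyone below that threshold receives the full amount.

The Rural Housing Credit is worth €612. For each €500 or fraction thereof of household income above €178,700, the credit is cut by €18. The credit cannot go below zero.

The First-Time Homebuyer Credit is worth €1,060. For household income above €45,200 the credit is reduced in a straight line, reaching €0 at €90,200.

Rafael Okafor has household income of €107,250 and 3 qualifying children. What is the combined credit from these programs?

Child Care Credit: base = 3 × €1,550 = €4,650. €107,250 is below the €108,900 cutoff, so the full €4,650 applies.
Rural Housing Credit: €107,250 is at or below the €178,700 threshold, so the full €612 applies.
First-Time Homebuyer Credit: €107,250 is at or above €90,200, so the credit is €0.
Total: €4,650 + €612 + €0 = €5,262.

€5,262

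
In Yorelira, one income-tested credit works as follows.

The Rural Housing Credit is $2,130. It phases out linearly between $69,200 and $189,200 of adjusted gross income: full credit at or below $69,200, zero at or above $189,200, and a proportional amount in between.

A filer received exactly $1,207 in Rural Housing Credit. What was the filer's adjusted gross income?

$121,200

$1,207 is 1,207/2,130 of the full $2,130, so 923/2,130 of the $120,000 range has been used: income = $69,200 + $120,000 × 923/2,130 = $121,200.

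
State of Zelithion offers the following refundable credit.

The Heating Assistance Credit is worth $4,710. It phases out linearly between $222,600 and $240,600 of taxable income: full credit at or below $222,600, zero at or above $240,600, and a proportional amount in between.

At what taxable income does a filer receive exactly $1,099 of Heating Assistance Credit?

$1,099 is 1,099/4,710 of the full $4,710, so 3,611/4,710 of the $18,000 range has been used: income = $222,600 + $18,000 × 3,611/4,710 = $236,400.

$236,400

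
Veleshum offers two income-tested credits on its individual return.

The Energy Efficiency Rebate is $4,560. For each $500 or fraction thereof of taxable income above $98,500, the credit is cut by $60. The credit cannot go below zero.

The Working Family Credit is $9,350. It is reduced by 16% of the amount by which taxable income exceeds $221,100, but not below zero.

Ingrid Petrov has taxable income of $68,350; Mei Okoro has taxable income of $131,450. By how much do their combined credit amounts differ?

$3,960

Ingrid ($68,350): Energy Efficiency Rebate: $68,350 is at or below the $98,500 threshold, so the full $4,560 applies. Working Family Credit: $68,350 is at or below the $221,100 threshold, so the full $9,350 applies. total $4,560 + $9,350 = $13,910
Mei ($131,450): Energy Efficiency Rebate: income exceeds $98,500 by $32,950, which is 66 full-or-partial $500 increments; reduction = 66 × $60 = $3,960, leaving $600. Working Family Credit: $131,450 is at or below the $221,100 threshold, so the full $9,350 applies. total $600 + $9,350 = $9,950
Difference: |$13,910 − $9,950| = $3,960.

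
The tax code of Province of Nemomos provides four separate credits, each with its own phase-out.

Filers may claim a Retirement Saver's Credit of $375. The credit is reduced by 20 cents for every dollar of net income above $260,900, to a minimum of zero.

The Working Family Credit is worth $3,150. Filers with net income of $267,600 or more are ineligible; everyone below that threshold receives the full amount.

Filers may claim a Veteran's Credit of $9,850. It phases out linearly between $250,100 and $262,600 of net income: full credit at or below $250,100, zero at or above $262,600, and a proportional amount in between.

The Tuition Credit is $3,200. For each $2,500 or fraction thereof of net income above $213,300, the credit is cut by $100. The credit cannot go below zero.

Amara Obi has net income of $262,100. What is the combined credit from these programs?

$4,879

Retirement Saver's Credit: 20% of the $1,200 excess over $260,900 is $240; credit = $375 − $240 = $135.
Working Family Credit: $262,100 is below the $267,600 cutoff, so the full $3,150 applies.
Veteran's Credit: $262,100 is $12,000 into a $12,500 phase-out range, leaving 500/12,500 of the credit: $9,850 × 500/12,500 = $394.
Tuition Credit: income exceeds $213,300 by $48,800, which is 20 full-or-partial $2,500 increments; reduction = 20 × $100 = $2,000, leaving $1,200.
Total: $135 + $3,150 + $394 + $1,200 = $4,879.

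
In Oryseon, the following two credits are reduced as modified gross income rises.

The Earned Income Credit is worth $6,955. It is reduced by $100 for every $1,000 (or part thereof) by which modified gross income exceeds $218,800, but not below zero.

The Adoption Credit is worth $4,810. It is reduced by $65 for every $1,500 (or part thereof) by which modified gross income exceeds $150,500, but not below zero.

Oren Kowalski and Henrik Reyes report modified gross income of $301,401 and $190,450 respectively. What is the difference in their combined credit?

Oren ($301,401): Earned Income Credit: income exceeds $218,800 by $82,601 → 83 increments × $100 = $8,300 ≥ base, so the credit is $0. Adoption Credit: income exceeds $150,500 by $150,901 → 101 increments × $65 = $6,565 ≥ base, so the credit is $0. total $0 + $0 = $0
Henrik ($190,450): Earned Income Credit: $190,450 is at or below the $218,800 threshold, so the full $6,955 applies. Adoption Credit: income exceeds $150,500 by $39,950, which is 27 full-or-partial $1,500 increments; reduction = 27 × $65 = $1,755, leaving $3,055. total $6,955 + $3,055 = $10,010
Difference: |$0 − $10,010| = $10,010.

$10,010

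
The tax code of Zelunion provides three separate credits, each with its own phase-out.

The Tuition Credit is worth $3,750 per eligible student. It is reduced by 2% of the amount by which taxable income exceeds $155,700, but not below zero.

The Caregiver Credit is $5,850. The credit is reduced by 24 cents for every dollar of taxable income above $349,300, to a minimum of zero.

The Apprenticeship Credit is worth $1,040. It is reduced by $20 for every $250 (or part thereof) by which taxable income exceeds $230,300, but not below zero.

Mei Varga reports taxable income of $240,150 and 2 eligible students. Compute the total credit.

$11,901

Tuition Credit: base = 2 × $3,750 = $7,500. 2% of the $84,450 excess over $155,700 is $1,689; credit = $7,500 − $1,689 = $5,811.
Caregiver Credit: $240,150 is at or below the $349,300 threshold, so the full $5,850 applies.
Apprenticeship Credit: income exceeds $230,300 by $9,850, which is 40 full-or-partial $250 increments; reduction = 40 × $20 = $800, leaving $240.
Total: $5,811 + $5,850 + $240 = $11,901.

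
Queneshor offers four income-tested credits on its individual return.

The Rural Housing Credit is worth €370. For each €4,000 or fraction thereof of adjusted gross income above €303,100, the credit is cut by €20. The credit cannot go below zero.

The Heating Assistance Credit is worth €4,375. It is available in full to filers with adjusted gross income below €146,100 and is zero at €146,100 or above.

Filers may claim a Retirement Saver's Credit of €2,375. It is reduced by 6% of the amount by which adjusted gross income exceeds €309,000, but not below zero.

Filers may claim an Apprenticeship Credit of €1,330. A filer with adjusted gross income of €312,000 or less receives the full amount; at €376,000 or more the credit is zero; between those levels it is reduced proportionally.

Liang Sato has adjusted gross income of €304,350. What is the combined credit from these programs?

€4,055

Rural Housing Credit: income exceeds €303,100 by €1,250, which is 1 full-or-partial €4,000 increment; reduction = 1 × €20 = €20, leaving €350.
Heating Assistance Credit: €304,350 meets or exceeds the €146,100 cutoff, so the credit is €0.
Retirement Saver's Credit: €304,350 is at or below the €309,000 threshold, so the full €2,375 applies.
Apprenticeship Credit: €304,350 is at or below the €312,000 threshold, so the full €1,330 applies.
Total: €350 + €0 + €2,375 + €1,330 = €4,055.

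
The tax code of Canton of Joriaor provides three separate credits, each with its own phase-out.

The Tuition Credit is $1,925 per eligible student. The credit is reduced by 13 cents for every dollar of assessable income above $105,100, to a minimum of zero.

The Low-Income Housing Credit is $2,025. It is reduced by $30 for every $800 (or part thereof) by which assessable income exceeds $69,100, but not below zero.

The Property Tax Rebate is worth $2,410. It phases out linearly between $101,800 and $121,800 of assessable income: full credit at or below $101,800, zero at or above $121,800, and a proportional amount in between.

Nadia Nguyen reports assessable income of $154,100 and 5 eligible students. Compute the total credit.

Tuition Credit: base = 5 × $1,925 = $9,625. 13% of the $49,000 excess over $105,100 is $6,370; credit = $9,625 − $6,370 = $3,255.
Low-Income Housing Credit: income exceeds $69,100 by $85,000 → 107 increments × $30 = $3,210 ≥ base, so the credit is $0.
Property Tax Rebate: $154,100 is at or above $121,800, so the credit is $0.
Total: $3,255 + $0 + $0 = $3,255.

$3,255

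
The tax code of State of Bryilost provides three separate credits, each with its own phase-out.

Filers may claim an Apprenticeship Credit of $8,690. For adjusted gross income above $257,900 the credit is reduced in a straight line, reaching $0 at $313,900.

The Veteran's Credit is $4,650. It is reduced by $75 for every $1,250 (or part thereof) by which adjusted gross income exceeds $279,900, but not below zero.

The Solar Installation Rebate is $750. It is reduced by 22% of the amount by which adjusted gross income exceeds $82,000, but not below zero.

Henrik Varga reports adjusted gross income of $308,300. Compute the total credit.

$3,794

Apprenticeship Credit: $308,300 is $50,400 into a $56,000 phase-out range, leaving 5,600/56,000 of the credit: $8,690 × 5,600/56,000 = $869.
Veteran's Credit: income exceeds $279,900 by $28,400, which is 23 full-or-partial $1,250 increments; reduction = 23 × $75 = $1,725, leaving $2,925.
Solar Installation Rebate: 22% of the $226,300 excess over $82,000 is $49,786 ≥ base, so the credit is $0.
Total: $869 + $2,925 + $0 = $3,794.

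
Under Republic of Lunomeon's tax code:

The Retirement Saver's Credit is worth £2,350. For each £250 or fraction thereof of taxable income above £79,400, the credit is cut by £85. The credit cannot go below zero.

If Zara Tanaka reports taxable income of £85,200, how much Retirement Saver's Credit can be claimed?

Retirement Saver's Credit: income exceeds £79,400 by £5,800, which is 24 full-or-partial £250 increments; reduction = 24 × £85 = £2,040, leaving £310.

£310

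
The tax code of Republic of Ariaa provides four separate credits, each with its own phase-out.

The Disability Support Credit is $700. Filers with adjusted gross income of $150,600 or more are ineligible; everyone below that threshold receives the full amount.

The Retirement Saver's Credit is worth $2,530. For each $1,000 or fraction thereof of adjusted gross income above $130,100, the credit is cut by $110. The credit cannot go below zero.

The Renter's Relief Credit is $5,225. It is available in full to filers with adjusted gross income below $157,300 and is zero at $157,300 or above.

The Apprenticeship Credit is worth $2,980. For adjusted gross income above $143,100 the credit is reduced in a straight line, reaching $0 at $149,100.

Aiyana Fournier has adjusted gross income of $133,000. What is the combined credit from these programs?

Disability Support Credit: $133,000 is below the $150,600 cutoff, so the full $700 applies.
Retirement Saver's Credit: income exceeds $130,100 by $2,900, which is 3 full-or-partial $1,000 increments; reduction = 3 × $110 = $330, leaving $2,200.
Renter's Relief Credit: $133,000 is below the $157,300 cutoff, so the full $5,225 applies.
Apprenticeship Credit: $133,000 is at or below the $143,100 threshold, so the full $2,980 applies.
Total: $700 + $2,200 + $5,225 + $2,980 = $11,105.

$11,105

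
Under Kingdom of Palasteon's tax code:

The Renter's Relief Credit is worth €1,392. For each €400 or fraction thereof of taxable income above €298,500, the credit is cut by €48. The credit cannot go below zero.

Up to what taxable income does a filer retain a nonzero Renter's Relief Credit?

€309,700

After 28 increments the reduction is 28 × €48 = €1,344, leaving €48; one more increment wipes it out. Increment 28 ends at excess 28 × €400 = €11,200, so the highest qualifying income is €298,500 + €11,200 = €309,700.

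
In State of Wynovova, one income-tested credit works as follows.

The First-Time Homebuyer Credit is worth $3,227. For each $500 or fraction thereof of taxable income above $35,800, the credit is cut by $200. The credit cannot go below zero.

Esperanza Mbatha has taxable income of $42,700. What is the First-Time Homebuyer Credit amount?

$427

First-Time Homebuyer Credit: income exceeds $35,800 by $6,900, which is 14 full-or-partial $500 increments; reduction = 14 × $200 = $2,800, leaving $427.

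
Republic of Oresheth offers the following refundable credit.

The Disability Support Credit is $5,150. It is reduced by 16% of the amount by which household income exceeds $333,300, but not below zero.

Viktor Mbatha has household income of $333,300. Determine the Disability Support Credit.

Disability Support Credit: $333,300 is at or below the $333,300 threshold, so the full $5,150 applies.

$5,150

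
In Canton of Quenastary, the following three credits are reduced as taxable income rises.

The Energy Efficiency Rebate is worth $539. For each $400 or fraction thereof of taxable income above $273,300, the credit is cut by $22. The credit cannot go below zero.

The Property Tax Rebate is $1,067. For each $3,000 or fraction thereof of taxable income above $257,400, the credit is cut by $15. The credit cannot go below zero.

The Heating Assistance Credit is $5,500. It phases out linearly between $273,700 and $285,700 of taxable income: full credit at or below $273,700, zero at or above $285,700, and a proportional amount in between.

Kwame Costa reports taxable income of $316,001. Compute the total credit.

Energy Efficiency Rebate: income exceeds $273,300 by $42,701 → 107 increments × $22 = $2,354 ≥ base, so the credit is $0.
Property Tax Rebate: income exceeds $257,400 by $58,601, which is 20 full-or-partial $3,000 increments; reduction = 20 × $15 = $300, leaving $767.
Heating Assistance Credit: $316,001 is at or above $285,700, so the credit is $0.
Total: $0 + $767 + $0 = $767.

$767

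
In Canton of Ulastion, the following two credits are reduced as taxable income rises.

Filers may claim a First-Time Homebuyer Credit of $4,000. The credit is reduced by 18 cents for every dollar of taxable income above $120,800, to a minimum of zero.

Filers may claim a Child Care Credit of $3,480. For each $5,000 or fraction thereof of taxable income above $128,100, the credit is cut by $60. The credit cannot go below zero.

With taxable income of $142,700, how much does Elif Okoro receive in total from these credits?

$3,358

First-Time Homebuyer Credit: 18% of the $21,900 excess over $120,800 is $3,942; credit = $4,000 − $3,942 = $58.
Child Care Credit: income exceeds $128,100 by $14,600, which is 3 full-or-partial $5,000 increments; reduction = 3 × $60 = $180, leaving $3,300.
Total: $58 + $3,300 = $3,358.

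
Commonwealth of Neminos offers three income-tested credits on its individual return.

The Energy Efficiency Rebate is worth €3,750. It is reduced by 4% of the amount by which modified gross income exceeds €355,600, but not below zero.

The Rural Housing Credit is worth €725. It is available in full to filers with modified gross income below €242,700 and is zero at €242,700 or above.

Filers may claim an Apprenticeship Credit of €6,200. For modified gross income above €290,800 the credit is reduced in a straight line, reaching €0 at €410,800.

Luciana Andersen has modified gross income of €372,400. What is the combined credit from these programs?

€5,062

Energy Efficiency Rebate: 4% of the €16,800 excess over €355,600 is €672; credit = €3,750 − €672 = €3,078.
Rural Housing Credit: €372,400 meets or exceeds the €242,700 cutoff, so the credit is €0.
Apprenticeship Credit: €372,400 is €81,600 into a €120,000 phase-out range, leaving 38,400/120,000 of the credit: €6,200 × 38,400/120,000 = €1,984.
Total: €3,078 + €0 + €1,984 = €5,062.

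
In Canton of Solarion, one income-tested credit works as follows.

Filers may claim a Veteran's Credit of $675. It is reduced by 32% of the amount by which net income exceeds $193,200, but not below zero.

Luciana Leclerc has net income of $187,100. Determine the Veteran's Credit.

Veteran's Credit: $187,100 is at or below the $193,200 threshold, so the full $675 applies.

$675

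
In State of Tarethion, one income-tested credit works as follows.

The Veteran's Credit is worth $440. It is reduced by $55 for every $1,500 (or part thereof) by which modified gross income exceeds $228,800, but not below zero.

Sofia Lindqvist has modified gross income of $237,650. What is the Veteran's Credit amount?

$110

Veteran's Credit: income exceeds $228,800 by $8,850, which is 6 full-or-partial $1,500 increments; reduction = 6 × $55 = $330, leaving $110.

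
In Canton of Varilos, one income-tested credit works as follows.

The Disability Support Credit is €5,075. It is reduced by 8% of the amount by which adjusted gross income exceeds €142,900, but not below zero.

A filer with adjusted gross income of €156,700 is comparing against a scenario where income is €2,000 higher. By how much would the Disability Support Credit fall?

€160

At €156,700 — 8% of the €13,800 excess over €142,900 is €1,104; credit = €5,075 − €1,104 = €3,971.
At €158,700 — 8% of the €15,800 excess over €142,900 is €1,264; credit = €5,075 − €1,264 = €3,811.
Lost: €3,971 − €3,811 = €160.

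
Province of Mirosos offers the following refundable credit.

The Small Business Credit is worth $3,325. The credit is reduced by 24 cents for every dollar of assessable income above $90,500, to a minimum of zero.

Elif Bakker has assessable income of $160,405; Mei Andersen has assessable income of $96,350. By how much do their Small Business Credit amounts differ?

$1,921

Elif ($160,405): Small Business Credit: 24% of the $69,905 excess over $90,500 is $16,777.20 ≥ base, so the credit is $0.
Mei ($96,350): Small Business Credit: 24% of the $5,850 excess over $90,500 is $1,404; credit = $3,325 − $1,404 = $1,921.
Difference: |$0 − $1,921| = $1,921.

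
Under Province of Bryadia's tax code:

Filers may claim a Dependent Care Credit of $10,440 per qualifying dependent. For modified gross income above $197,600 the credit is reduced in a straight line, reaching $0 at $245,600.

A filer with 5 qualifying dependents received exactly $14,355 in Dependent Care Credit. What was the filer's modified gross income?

Full credit = 5 × $10,440 = $52,200.
$14,355 is 14,355/52,200 of the full $52,200, so 37,845/52,200 of the $48,000 range has been used: income = $197,600 + $48,000 × 37,845/52,200 = $232,400.

$232,400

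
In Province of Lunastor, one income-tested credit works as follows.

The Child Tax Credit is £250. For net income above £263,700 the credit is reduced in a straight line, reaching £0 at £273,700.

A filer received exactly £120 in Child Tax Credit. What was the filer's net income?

£120 is 120/250 of the full £250, so 130/250 of the £10,000 range has been used: income = £263,700 + £10,000 × 130/250 = £268,900.

£268,900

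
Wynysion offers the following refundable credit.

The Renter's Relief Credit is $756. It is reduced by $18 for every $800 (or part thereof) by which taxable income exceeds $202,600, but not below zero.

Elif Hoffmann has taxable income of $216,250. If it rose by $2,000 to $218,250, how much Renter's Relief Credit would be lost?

At $216,250 — income exceeds $202,600 by $13,650, which is 18 full-or-partial $800 increments; reduction = 18 × $18 = $324, leaving $432.
At $218,250 — income exceeds $202,600 by $15,650, which is 20 full-or-partial $800 increments; reduction = 20 × $18 = $360, leaving $396.
Lost: $432 − $396 = $36.

$36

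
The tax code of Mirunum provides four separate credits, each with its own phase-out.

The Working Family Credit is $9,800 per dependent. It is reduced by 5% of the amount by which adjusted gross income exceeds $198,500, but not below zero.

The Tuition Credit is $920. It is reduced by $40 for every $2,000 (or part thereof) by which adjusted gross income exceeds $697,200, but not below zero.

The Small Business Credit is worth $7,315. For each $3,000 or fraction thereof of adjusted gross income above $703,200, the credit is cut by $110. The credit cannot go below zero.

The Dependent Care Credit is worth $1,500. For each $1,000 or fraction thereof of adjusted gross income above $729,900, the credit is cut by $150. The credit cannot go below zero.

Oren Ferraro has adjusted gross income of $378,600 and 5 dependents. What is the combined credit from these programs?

$49,730

Working Family Credit: base = 5 × $9,800 = $49,000. 5% of the $180,100 excess over $198,500 is $9,005; credit = $49,000 − $9,005 = $39,995.
Tuition Credit: $378,600 is at or below the $697,200 threshold, so the full $920 applies.
Small Business Credit: $378,600 is at or below the $703,200 threshold, so the full $7,315 applies.
Dependent Care Credit: $378,600 is at or below the $729,900 threshold, so the full $1,500 applies.
Total: $39,995 + $920 + $7,315 + $1,500 = $49,730.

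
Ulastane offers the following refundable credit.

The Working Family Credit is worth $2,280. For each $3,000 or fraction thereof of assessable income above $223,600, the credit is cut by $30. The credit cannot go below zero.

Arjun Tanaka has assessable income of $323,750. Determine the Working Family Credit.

$1,260

Working Family Credit: income exceeds $223,600 by $100,150, which is 34 full-or-partial $3,000 increments; reduction = 34 × $30 = $1,020, leaving $1,260.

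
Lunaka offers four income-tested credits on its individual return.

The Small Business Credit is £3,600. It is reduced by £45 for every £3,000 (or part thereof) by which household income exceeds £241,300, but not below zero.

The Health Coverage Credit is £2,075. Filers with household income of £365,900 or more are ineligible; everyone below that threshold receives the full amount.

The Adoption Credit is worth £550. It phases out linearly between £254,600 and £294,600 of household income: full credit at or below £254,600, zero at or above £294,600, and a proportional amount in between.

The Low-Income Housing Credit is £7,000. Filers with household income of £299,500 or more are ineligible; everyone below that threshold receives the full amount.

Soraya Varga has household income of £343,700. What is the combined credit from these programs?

Small Business Credit: income exceeds £241,300 by £102,400, which is 35 full-or-partial £3,000 increments; reduction = 35 × £45 = £1,575, leaving £2,025.
Health Coverage Credit: £343,700 is below the £365,900 cutoff, so the full £2,075 applies.
Adoption Credit: £343,700 is at or above £294,600, so the credit is £0.
Low-Income Housing Credit: £343,700 meets or exceeds the £299,500 cutoff, so the credit is £0.
Total: £2,025 + £2,075 + £0 + £0 = £4,100.

£4,100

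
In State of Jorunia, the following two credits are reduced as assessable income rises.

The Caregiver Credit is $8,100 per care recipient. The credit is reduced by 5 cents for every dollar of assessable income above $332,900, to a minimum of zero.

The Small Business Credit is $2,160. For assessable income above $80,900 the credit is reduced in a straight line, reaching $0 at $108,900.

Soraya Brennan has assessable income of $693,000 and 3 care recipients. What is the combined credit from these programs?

Caregiver Credit: base = 3 × $8,100 = $24,300. 5% of the $360,100 excess over $332,900 is $18,005; credit = $24,300 − $18,005 = $6,295.
Small Business Credit: $693,000 is at or above $108,900, so the credit is $0.
Total: $6,295 + $0 = $6,295.

$6,295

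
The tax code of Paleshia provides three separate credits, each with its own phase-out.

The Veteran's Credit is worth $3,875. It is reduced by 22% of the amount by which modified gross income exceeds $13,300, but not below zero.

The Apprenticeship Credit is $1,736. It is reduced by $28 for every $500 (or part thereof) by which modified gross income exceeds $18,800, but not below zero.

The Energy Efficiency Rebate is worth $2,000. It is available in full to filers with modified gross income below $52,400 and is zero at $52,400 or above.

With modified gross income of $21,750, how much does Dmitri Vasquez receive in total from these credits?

Veteran's Credit: 22% of the $8,450 excess over $13,300 is $1,859; credit = $3,875 − $1,859 = $2,016.
Apprenticeship Credit: income exceeds $18,800 by $2,950, which is 6 full-or-partial $500 increments; reduction = 6 × $28 = $168, leaving $1,568.
Energy Efficiency Rebate: $21,750 is below the $52,400 cutoff, so the full $2,000 applies.
Total: $2,016 + $1,568 + $2,000 = $5,584.

$5,584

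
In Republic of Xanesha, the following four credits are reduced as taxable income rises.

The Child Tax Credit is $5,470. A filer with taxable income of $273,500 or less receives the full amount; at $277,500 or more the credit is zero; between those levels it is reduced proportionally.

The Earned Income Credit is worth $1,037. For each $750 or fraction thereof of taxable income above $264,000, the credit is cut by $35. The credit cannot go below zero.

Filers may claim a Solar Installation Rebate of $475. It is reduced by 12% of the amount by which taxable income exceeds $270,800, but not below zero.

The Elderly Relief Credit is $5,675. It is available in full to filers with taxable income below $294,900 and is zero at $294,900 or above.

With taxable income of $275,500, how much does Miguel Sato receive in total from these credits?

$8,887

Child Tax Credit: $275,500 is $2,000 into a $4,000 phase-out range, leaving 2,000/4,000 of the credit: $5,470 × 2,000/4,000 = $2,735.
Earned Income Credit: income exceeds $264,000 by $11,500, which is 16 full-or-partial $750 increments; reduction = 16 × $35 = $560, leaving $477.
Solar Installation Rebate: 12% of the $4,700 excess over $270,800 is $564 ≥ base, so the credit is $0.
Elderly Relief Credit: $275,500 is below the $294,900 cutoff, so the full $5,675 applies.
Total: $2,735 + $477 + $0 + $5,675 = $8,887.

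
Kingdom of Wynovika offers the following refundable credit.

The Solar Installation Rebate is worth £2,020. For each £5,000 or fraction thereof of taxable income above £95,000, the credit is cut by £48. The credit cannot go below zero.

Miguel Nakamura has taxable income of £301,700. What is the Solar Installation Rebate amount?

Solar Installation Rebate: income exceeds £95,000 by £206,700, which is 42 full-or-partial £5,000 increments; reduction = 42 × £48 = £2,016, leaving £4.

£4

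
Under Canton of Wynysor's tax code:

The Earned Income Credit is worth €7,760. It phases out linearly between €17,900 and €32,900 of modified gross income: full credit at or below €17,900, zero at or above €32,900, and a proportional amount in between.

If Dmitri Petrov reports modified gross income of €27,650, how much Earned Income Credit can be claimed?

Earned Income Credit: €27,650 is €9,750 into a €15,000 phase-out range, leaving 5,250/15,000 of the credit: €7,760 × 5,250/15,000 = €2,716.

€2,716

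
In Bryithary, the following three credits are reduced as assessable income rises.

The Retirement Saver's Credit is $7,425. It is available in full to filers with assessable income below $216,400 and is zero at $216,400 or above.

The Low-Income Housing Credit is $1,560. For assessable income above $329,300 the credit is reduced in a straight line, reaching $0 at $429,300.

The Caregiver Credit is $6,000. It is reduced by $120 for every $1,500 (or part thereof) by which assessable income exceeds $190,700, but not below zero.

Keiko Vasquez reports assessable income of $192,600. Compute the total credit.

$14,745

Retirement Saver's Credit: $192,600 is below the $216,400 cutoff, so the full $7,425 applies.
Low-Income Housing Credit: $192,600 is at or below the $329,300 threshold, so the full $1,560 applies.
Caregiver Credit: income exceeds $190,700 by $1,900, which is 2 full-or-partial $1,500 increments; reduction = 2 × $120 = $240, leaving $5,760.
Total: $7,425 + $1,560 + $5,760 = $14,745.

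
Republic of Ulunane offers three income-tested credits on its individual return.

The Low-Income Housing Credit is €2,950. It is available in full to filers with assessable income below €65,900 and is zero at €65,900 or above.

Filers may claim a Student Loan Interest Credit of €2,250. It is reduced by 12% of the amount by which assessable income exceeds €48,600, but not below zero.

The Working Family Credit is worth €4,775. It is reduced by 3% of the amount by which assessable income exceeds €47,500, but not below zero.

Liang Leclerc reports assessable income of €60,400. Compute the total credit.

€8,172

Low-Income Housing Credit: €60,400 is below the €65,900 cutoff, so the full €2,950 applies.
Student Loan Interest Credit: 12% of the €11,800 excess over €48,600 is €1,416; credit = €2,250 − €1,416 = €834.
Working Family Credit: 3% of the €12,900 excess over €47,500 is €387; credit = €4,775 − €387 = €4,388.
Total: €2,950 + €834 + €4,388 = €8,172.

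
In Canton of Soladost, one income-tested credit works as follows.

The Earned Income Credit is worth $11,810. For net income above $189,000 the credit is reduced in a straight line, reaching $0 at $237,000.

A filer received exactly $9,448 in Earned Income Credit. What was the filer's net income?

$9,448 is 9,448/11,810 of the full $11,810, so 2,362/11,810 of the $48,000 range has been used: income = $189,000 + $48,000 × 2,362/11,810 = $198,600.

$198,600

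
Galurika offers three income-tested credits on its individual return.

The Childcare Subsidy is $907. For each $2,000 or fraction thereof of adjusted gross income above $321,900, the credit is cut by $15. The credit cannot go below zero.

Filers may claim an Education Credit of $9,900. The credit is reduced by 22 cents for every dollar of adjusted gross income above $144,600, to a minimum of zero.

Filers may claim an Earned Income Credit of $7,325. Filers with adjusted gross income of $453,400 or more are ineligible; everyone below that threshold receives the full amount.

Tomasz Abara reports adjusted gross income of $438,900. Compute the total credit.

Childcare Subsidy: income exceeds $321,900 by $117,000, which is 59 full-or-partial $2,000 increments; reduction = 59 × $15 = $885, leaving $22.
Education Credit: 22% of the $294,300 excess over $144,600 is $64,746 ≥ base, so the credit is $0.
Earned Income Credit: $438,900 is below the $453,400 cutoff, so the full $7,325 applies.
Total: $22 + $0 + $7,325 = $7,347.

$7,347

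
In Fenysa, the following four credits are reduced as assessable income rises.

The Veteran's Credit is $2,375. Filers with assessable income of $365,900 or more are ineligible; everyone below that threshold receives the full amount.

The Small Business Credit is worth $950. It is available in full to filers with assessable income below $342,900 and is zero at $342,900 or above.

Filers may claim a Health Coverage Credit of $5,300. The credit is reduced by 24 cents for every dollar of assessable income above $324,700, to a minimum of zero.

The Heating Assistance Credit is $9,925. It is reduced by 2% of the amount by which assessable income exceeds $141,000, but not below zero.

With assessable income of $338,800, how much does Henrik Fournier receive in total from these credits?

Veteran's Credit: $338,800 is below the $365,900 cutoff, so the full $2,375 applies.
Small Business Credit: $338,800 is below the $342,900 cutoff, so the full $950 applies.
Health Coverage Credit: 24% of the $14,100 excess over $324,700 is $3,384; credit = $5,300 − $3,384 = $1,916.
Heating Assistance Credit: 2% of the $197,800 excess over $141,000 is $3,956; credit = $9,925 − $3,956 = $5,969.
Total: $2,375 + $950 + $1,916 + $5,969 = $11,210.

$11,210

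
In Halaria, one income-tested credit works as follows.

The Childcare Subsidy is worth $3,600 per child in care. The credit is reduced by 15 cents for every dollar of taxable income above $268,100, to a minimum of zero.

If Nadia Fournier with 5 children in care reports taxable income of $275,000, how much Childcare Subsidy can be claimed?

Childcare Subsidy: base = 5 × $3,600 = $18,000. 15% of the $6,900 excess over $268,100 is $1,035; credit = $18,000 − $1,035 = $16,965.

$16,965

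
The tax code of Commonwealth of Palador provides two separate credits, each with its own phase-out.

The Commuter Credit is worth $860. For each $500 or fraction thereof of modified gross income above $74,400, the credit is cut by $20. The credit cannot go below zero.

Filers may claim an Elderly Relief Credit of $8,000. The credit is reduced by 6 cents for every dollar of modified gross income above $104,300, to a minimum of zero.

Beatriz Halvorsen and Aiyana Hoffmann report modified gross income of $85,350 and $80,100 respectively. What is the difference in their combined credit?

Beatriz ($85,350): Commuter Credit: income exceeds $74,400 by $10,950, which is 22 full-or-partial $500 increments; reduction = 22 × $20 = $440, leaving $420. Elderly Relief Credit: $85,350 is at or below the $104,300 threshold, so the full $8,000 applies. total $420 + $8,000 = $8,420
Aiyana ($80,100): Commuter Credit: income exceeds $74,400 by $5,700, which is 12 full-or-partial $500 increments; reduction = 12 × $20 = $240, leaving $620. Elderly Relief Credit: $80,100 is at or below the $104,300 threshold, so the full $8,000 applies. total $620 + $8,000 = $8,620
Difference: |$8,420 − $8,620| = $200.

$200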